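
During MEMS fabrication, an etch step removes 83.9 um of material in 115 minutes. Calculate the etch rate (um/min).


Step 1: Etch rate = depth / time
Step 2: rate = 83.9 / 115
rate = 0.73 um/min


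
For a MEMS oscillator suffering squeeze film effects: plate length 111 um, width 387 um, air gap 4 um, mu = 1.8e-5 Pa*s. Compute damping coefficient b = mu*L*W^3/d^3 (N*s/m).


Step 1: Convert to SI.
L = 111e-6 m, W = 387e-6 m, d = 4e-6 m
Step 2: W^3 = (387e-6)^3 = 5.80e-11 m^3
Step 3: d^3 = (4e-6)^3 = 6.40e-17 m^3
Step 4: b = 1.8e-5 * 111e-6 * 5.80e-11 / 6.40e-17
b = 1.81e-03 N*s/m


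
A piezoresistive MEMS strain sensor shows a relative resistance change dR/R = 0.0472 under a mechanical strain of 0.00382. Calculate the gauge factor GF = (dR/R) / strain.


Step 1: Identify values.
dR/R = 0.0472, strain = 0.00382
Step 2: GF = (dR/R) / strain = 0.0472 / 0.00382
GF = 12.4


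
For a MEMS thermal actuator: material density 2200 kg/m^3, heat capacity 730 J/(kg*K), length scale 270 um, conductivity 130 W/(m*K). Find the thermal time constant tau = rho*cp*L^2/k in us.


Step 1: Convert L to m: L = 270e-6 m
Step 2: L^2 = (270e-6)^2 = 7.29e-08 m^2
Step 3: tau = 2200 * 730 * 7.29e-08 / 130 = 9.0059538e-04 s
Step 4: Convert to microseconds (multiply by 1e6).
tau = 900.595 us


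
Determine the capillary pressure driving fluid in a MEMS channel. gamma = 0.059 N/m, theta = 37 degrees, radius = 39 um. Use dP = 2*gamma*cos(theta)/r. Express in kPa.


Step 1: cos(37 deg) = 0.7986
Step 2: Convert r to m: r = 39e-6 m
Step 3: dP = 2 * 0.059 * 0.7986 / 39e-6 = 2416.3 Pa
Step 4: Convert Pa to kPa (divide by 1000).
dP = 2.42 kPa


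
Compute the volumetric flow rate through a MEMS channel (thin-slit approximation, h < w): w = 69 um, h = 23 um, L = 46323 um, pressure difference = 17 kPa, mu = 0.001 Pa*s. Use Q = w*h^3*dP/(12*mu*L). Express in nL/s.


Step 1: Convert all dimensions to SI (meters).
w = 69e-6 m, h = 23e-6 m, L = 46323e-6 m, dP = 17e3 Pa
Step 2: Q = w * h^3 * dP / (12 * mu * L)
Q = 69e-6 * (23e-6)^3 * 17e3 / (12 * 0.001 * 46323e-6) = 2.567459e-11 m^3/s
Step 3: Convert Q from m^3/s to nL/s (1 m^3 = 1e12 nL, so multiply by 1e12).
Q = 25.675 nL/s


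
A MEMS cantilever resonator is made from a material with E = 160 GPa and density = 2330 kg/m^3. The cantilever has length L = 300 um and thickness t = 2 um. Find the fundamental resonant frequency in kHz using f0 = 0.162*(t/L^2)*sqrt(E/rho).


Step 1: Convert units to SI.
t_SI = 2e-6 m, L_SI = 300e-6 m
Step 2: Calculate sqrt(E/rho).
sqrt(160e9 / 2330) = 8286.71 m/s
Step 3: Compute f0.
f0 = 0.162 * 2e-6 / (300e-6)^2 * 8286.71 = 29832.2 Hz = 29.83 kHz


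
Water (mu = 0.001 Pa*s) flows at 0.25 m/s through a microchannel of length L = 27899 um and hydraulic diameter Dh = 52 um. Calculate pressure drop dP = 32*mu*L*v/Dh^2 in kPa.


Step 1: Convert to SI: L = 27899e-6 m, Dh = 52e-6 m
Step 2: dP = 32 * 0.001 * 27899e-6 * 0.25 / (52e-6)^2
Step 3: dP = 82541.42 Pa
Step 4: Convert to kPa: dP = 82.54 kPa


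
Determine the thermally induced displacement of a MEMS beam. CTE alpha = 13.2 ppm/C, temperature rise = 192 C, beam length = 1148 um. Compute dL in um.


Step 1: Convert CTE: alpha = 13.2 ppm/C = 13.2e-6 /C
Step 2: dL = 13.2e-6 * 192 * 1148
dL = 2.9095 um


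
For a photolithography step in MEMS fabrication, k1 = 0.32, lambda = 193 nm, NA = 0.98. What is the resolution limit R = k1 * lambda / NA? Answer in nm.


Step 1: Identify values: k1 = 0.32, lambda = 193 nm, NA = 0.98
Step 2: R = k1 * lambda / NA
R = 0.32 * 193 / 0.98
R = 63.0 nm


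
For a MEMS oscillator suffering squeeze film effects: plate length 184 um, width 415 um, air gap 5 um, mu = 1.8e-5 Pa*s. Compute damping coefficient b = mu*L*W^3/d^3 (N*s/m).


Step 1: Convert to SI.
L = 184e-6 m, W = 415e-6 m, d = 5e-6 m
Step 2: W^3 = (415e-6)^3 = 7.15e-11 m^3
Step 3: d^3 = (5e-6)^3 = 1.25e-16 m^3
Step 4: b = 1.8e-5 * 184e-6 * 7.15e-11 / 1.25e-16
b = 1.89e-03 N*s/m


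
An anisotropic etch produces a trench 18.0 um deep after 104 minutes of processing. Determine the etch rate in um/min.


Step 1: Etch rate = depth / time
Step 2: rate = 18.0 / 104
rate = 0.173 um/min


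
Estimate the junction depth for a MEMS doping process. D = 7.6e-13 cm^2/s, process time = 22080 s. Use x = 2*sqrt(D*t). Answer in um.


Step 1: Compute D*t = 7.6e-13 * 22080 = 1.67808e-08 cm^2
Step 2: sqrt(D*t) = 1.29541e-04 cm
Step 3: x = 2 * 1.29541e-04 cm = 2.59082e-04 cm
Step 4: Convert to um (1 cm = 1e4 um): x = 2.591 um


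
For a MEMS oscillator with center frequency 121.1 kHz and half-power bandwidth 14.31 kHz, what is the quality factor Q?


Step 1: Q = f0 / bandwidth
Step 2: Q = 121.1 / 14.31
Q = 8.5


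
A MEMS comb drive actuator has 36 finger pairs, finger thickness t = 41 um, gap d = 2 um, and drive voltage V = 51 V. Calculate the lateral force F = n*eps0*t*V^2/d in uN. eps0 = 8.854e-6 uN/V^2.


Step 1: Parameters: n=36, eps0=8.854e-6 uN/V^2, t=41 um, V=51 V, d=2 um
Step 2: V^2 = 2601
Step 3: F = 36 * 8.854e-6 * 41 * 2601 / 2
F = 16.996 uN


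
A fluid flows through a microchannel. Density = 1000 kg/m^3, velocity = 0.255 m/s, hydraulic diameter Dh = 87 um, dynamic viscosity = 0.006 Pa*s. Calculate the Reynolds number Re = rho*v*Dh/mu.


Step 1: Convert Dh to meters: Dh = 87e-6 m
Step 2: Re = rho * v * Dh / mu
Re = 1000 * 0.255 * 87e-6 / 0.006
Re = 3.698


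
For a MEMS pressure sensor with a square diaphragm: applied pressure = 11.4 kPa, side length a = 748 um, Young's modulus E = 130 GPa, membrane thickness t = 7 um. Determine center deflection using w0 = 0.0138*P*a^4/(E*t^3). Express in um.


Step 1: Convert pressure to compatible units (E is in GPa, so P in GPa).
P = 11.4 kPa = 11.4e-6 GPa
Step 2: Compute numerator: 0.0138 * P * a^4.
a^4 = 748^4 = 313044726016
numerator = 0.0138 * 11.4e-6 * 313044726016 = 4.92482e+04
Step 3: Compute denominator: E * t^3 = 130 * 7^3 = 44590
Step 4: w0 = numerator / denominator = 4.92482e+04 / 44590 = 1.1045 um


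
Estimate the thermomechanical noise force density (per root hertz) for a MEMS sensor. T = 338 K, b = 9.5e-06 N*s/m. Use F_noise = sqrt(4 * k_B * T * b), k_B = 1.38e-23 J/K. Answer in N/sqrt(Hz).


Step 1: Compute 4 * k_B * T * b
= 4 * 1.38e-23 * 338 * 9.5e-06
= 1.7725e-25 N^2/Hz
Step 2: F_noise = sqrt(1.7725e-25)
F_noise = 4.21e-13 N/sqrt(Hz)


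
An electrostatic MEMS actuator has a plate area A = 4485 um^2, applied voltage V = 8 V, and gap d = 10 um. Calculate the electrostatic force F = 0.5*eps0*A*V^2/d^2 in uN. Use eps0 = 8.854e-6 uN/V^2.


Step 1: Identify parameters.
eps0 = 8.854e-6 uN/V^2, A = 4485 um^2, V = 8 V, d = 10 um
Step 2: Compute V^2 = 8^2 = 64
Step 3: Compute d^2 = 10^2 = 100
Step 4: F = 0.5 * 8.854e-6 * 4485 * 64 / 100
F = 0.013 uN


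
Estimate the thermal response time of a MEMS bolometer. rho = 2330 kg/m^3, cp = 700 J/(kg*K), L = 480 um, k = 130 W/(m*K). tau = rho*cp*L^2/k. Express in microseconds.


Step 1: Convert L to m: L = 480e-6 m
Step 2: L^2 = (480e-6)^2 = 2.304e-07 m^2
Step 3: tau = 2330 * 700 * 2.304e-07 / 130 = 2.89063385e-03 s
Step 4: Convert to microseconds (multiply by 1e6).
tau = 2890.634 us


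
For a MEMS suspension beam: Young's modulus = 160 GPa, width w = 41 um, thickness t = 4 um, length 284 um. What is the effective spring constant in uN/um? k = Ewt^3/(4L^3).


Step 1: Convert E to consistent units (1 GPa = 1000 uN/um^2).
E = 160 GPa = 160000 uN/um^2
Step 2: Compute t^3 = 4^3 = 64
Step 3: Compute L^3 = 284^3 = 22906304
Step 4: k = 160000 * 41 * 64 / (4 * 22906304)
k = 4.5821 uN/um


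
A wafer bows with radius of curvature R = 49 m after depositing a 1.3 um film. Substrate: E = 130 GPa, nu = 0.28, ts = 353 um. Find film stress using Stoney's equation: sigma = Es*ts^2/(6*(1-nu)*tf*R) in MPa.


Step 1: Compute numerator: Es * ts^2 = 130 * 353^2 = 16199170 (GPa*um^2)
Step 2: Compute denominator (R in um): 6*(1-nu)*tf*R = 6*0.72*1.3*49e6 = 275184000.0 (um^2)
Step 3: sigma (GPa) = 16199170 / 275184000.0 = 5.8867e-02 GPa
Step 4: Convert to MPa (x1000): sigma = 58.9 MPa


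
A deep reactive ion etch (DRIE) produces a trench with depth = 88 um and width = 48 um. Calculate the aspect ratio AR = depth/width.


Step 1: AR = depth / width
Step 2: AR = 88 / 48
AR = 1.8


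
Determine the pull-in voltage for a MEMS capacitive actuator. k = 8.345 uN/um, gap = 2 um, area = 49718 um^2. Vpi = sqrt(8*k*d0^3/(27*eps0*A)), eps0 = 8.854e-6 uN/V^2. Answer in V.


Step 1: Compute numerator: 8 * k * d0^3 = 8 * 8.345 * 2^3 = 534.08
Step 2: Compute denominator: 27 * eps0 * A = 27 * 8.854e-6 * 49718 = 11.885486
Step 3: Vpi = sqrt(534.08 / 11.885486)
Vpi = 6.7 V


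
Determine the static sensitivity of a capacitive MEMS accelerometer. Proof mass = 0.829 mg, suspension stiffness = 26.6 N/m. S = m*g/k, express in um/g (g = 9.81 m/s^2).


Step 1: Convert mass: m = 0.829 mg = 8.29e-07 kg
Step 2: S = m * g / k = 8.29e-07 * 9.81 / 26.6
Step 3: S = 3.06e-07 m/g
Step 4: Convert to um/g: S = 0.306 um/g


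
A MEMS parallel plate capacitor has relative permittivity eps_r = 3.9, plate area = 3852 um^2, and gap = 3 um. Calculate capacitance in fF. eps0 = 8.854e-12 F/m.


Step 1: Convert area to m^2: A = 3852e-12 m^2
Step 2: Convert gap to m: d = 3e-6 m
Step 3: C = eps0 * eps_r * A / d
C = 8.854e-12 * 3.9 * 3852e-12 / 3e-6
Step 4: Convert to fF (multiply by 1e15).
C = 44.34 fF


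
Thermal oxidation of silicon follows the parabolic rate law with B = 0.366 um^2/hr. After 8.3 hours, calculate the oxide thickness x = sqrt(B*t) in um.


Step 1: Compute B*t = 0.366 * 8.3 = 3.0378
Step 2: x = sqrt(3.0378)
x = 1.743 um


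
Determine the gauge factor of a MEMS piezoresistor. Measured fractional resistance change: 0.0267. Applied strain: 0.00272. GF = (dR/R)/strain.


Step 1: Identify values.
dR/R = 0.0267, strain = 0.00272
Step 2: GF = (dR/R) / strain = 0.0267 / 0.00272
GF = 9.8


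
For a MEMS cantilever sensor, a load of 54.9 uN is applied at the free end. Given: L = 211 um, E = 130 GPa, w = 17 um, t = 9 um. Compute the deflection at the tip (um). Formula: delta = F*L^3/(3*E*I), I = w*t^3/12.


Step 1: Calculate the second moment of area.
I = w * t^3 / 12 = 17 * 9^3 / 12 = 1032.75 um^4
Step 2: Convert E to consistent units (1 GPa = 1000 uN/um^2).
E = 130 GPa = 130000 uN/um^2
Step 3: Calculate tip deflection.
delta = F * L^3 / (3 * E * I)
delta = 54.9 * 211^3 / (3 * 130000 * 1032.75)
delta = 1.2804 um


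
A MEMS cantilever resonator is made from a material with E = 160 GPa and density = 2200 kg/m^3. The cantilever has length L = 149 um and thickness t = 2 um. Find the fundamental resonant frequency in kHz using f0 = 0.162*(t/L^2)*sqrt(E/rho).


Step 1: Convert units to SI.
t_SI = 2e-6 m, L_SI = 149e-6 m
Step 2: Calculate sqrt(E/rho).
sqrt(160e9 / 2200) = 8528.03 m/s
Step 3: Compute f0.
f0 = 0.162 * 2e-6 / (149e-6)^2 * 8528.03 = 124457.5 Hz = 124.46 kHz


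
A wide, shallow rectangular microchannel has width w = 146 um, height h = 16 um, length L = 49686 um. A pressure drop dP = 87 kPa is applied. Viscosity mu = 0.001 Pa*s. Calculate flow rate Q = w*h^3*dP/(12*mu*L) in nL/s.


Step 1: Convert all dimensions to SI (meters).
w = 146e-6 m, h = 16e-6 m, L = 49686e-6 m, dP = 87e3 Pa
Step 2: Q = w * h^3 * dP / (12 * mu * L)
Q = 146e-6 * (16e-6)^3 * 87e3 / (12 * 0.001 * 49686e-6) = 8.72603e-11 m^3/s
Step 3: Convert Q from m^3/s to nL/s (1 m^3 = 1e12 nL, so multiply by 1e12).
Q = 87.26 nL/s


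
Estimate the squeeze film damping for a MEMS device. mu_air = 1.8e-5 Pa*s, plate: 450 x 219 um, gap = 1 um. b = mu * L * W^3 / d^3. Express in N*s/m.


Step 1: Convert to SI.
L = 450e-6 m, W = 219e-6 m, d = 1e-6 m
Step 2: W^3 = (219e-6)^3 = 1.05e-11 m^3
Step 3: d^3 = (1e-6)^3 = 1.00e-18 m^3
Step 4: b = 1.8e-5 * 450e-6 * 1.05e-11 / 1.00e-18
b = 8.51e-02 N*s/m


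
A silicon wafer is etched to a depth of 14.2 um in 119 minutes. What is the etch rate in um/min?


Step 1: Etch rate = depth / time
Step 2: rate = 14.2 / 119
rate = 0.119 um/min


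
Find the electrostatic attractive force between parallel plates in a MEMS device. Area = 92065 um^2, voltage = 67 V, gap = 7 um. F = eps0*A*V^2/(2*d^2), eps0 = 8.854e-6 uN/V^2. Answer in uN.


Step 1: Identify parameters.
eps0 = 8.854e-6 uN/V^2, A = 92065 um^2, V = 67 V, d = 7 um
Step 2: Compute V^2 = 67^2 = 4489
Step 3: Compute d^2 = 7^2 = 49
Step 4: F = 0.5 * 8.854e-6 * 92065 * 4489 / 49
F = 37.339 uN


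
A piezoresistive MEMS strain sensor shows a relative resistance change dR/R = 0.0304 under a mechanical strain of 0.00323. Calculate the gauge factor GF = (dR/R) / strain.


Step 1: Identify values.
dR/R = 0.0304, strain = 0.00323
Step 2: GF = (dR/R) / strain = 0.0304 / 0.00323
GF = 9.4


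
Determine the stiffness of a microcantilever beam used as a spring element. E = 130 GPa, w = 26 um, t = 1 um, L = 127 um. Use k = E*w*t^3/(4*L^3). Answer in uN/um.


Step 1: Convert E to consistent units (1 GPa = 1000 uN/um^2).
E = 130 GPa = 130000 uN/um^2
Step 2: Compute t^3 = 1^3 = 1
Step 3: Compute L^3 = 127^3 = 2048383
Step 4: k = 130000 * 26 * 1 / (4 * 2048383)
k = 0.4125 uN/um


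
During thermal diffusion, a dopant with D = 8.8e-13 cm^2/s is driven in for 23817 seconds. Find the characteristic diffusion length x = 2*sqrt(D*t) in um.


Step 1: Compute D*t = 8.8e-13 * 23817 = 2.095896e-08 cm^2
Step 2: sqrt(D*t) = 1.44772e-04 cm
Step 3: x = 2 * 1.44772e-04 cm = 2.89544e-04 cm
Step 4: Convert to um (1 cm = 1e4 um): x = 2.895 um


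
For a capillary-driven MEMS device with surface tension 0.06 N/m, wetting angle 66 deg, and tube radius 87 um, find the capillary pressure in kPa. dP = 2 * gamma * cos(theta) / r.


Step 1: cos(66 deg) = 0.4067
Step 2: Convert r to m: r = 87e-6 m
Step 3: dP = 2 * 0.06 * 0.4067 / 87e-6 = 561.0 Pa
Step 4: Convert Pa to kPa (divide by 1000).
dP = 0.56 kPa


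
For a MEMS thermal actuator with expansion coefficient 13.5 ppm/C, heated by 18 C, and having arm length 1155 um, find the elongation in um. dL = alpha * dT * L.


Step 1: Convert CTE: alpha = 13.5 ppm/C = 13.5e-6 /C
Step 2: dL = 13.5e-6 * 18 * 1155
dL = 0.2807 um


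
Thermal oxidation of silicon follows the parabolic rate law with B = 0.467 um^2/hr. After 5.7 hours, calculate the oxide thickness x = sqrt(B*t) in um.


Step 1: Compute B*t = 0.467 * 5.7 = 2.6619
Step 2: x = sqrt(2.6619)
x = 1.632 um


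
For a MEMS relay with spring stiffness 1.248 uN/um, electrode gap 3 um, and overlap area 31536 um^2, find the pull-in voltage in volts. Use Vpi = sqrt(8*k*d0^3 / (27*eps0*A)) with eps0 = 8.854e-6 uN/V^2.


Step 1: Compute numerator: 8 * k * d0^3 = 8 * 1.248 * 3^3 = 269.568
Step 2: Compute denominator: 27 * eps0 * A = 27 * 8.854e-6 * 31536 = 7.538933
Step 3: Vpi = sqrt(269.568 / 7.538933)
Vpi = 5.98 V


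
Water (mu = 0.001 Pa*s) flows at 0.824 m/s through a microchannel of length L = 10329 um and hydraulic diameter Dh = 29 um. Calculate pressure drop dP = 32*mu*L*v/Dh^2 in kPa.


Step 1: Convert to SI: L = 10329e-6 m, Dh = 29e-6 m
Step 2: dP = 32 * 0.001 * 10329e-6 * 0.824 / (29e-6)^2
Step 3: dP = 323846.70 Pa
Step 4: Convert to kPa: dP = 323.85 kPa


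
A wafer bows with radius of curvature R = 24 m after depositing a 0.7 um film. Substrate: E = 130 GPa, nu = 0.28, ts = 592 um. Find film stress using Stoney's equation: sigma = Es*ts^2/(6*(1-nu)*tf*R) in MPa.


Step 1: Compute numerator: Es * ts^2 = 130 * 592^2 = 45560320 (GPa*um^2)
Step 2: Compute denominator (R in um): 6*(1-nu)*tf*R = 6*0.72*0.7*24e6 = 72576000.0 (um^2)
Step 3: sigma (GPa) = 45560320 / 72576000.0 = 6.2776e-01 GPa
Step 4: Convert to MPa (x1000): sigma = 627.8 MPa


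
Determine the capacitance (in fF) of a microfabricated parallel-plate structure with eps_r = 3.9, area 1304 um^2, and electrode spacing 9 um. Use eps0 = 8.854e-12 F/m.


Step 1: Convert area to m^2: A = 1304e-12 m^2
Step 2: Convert gap to m: d = 9e-6 m
Step 3: C = eps0 * eps_r * A / d
C = 8.854e-12 * 3.9 * 1304e-12 / 9e-6
Step 4: Convert to fF (multiply by 1e15).
C = 5.0 fF


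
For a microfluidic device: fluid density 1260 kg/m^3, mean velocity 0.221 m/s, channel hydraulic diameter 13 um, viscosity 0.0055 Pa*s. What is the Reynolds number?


Step 1: Convert Dh to meters: Dh = 13e-6 m
Step 2: Re = rho * v * Dh / mu
Re = 1260 * 0.221 * 13e-6 / 0.0055
Re = 0.658


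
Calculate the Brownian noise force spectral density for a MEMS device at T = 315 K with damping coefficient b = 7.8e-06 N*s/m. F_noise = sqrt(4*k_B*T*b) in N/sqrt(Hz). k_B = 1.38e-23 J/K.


Step 1: Compute 4 * k_B * T * b
= 4 * 1.38e-23 * 315 * 7.8e-06
= 1.3563e-25 N^2/Hz
Step 2: F_noise = sqrt(1.3563e-25)
F_noise = 3.68e-13 N/sqrt(Hz)


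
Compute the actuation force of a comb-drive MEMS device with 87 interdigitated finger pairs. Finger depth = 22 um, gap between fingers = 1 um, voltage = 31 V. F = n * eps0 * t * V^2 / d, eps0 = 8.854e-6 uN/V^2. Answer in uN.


Step 1: Parameters: n=87, eps0=8.854e-6 uN/V^2, t=22 um, V=31 V, d=1 um
Step 2: V^2 = 961
Step 3: F = 87 * 8.854e-6 * 22 * 961 / 1
F = 16.286 uN


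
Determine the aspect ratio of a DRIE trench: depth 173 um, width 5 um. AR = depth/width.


Step 1: AR = depth / width
Step 2: AR = 173 / 5
AR = 34.6


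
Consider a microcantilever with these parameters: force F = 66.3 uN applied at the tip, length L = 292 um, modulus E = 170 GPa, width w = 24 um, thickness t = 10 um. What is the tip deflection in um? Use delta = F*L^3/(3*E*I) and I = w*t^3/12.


Step 1: Calculate the second moment of area.
I = w * t^3 / 12 = 24 * 10^3 / 12 = 2000.0 um^4
Step 2: Convert E to consistent units (1 GPa = 1000 uN/um^2).
E = 170 GPa = 170000 uN/um^2
Step 3: Calculate tip deflection.
delta = F * L^3 / (3 * E * I)
delta = 66.3 * 292^3 / (3 * 170000 * 2000.0)
delta = 1.6183 um


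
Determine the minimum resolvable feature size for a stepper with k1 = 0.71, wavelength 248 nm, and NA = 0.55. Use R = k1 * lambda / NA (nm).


Step 1: Identify values: k1 = 0.71, lambda = 248 nm, NA = 0.55
Step 2: R = k1 * lambda / NA
R = 0.71 * 248 / 0.55
R = 320.1 nm


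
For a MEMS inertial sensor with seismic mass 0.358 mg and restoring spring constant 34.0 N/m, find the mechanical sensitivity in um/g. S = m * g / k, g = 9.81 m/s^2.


Step 1: Convert mass: m = 0.358 mg = 3.58e-07 kg
Step 2: S = m * g / k = 3.58e-07 * 9.81 / 34.0
Step 3: S = 1.03e-07 m/g
Step 4: Convert to um/g: S = 0.103 um/g


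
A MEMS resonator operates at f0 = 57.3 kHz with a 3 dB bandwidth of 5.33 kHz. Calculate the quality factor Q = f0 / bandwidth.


Step 1: Q = f0 / bandwidth
Step 2: Q = 57.3 / 5.33
Q = 10.8


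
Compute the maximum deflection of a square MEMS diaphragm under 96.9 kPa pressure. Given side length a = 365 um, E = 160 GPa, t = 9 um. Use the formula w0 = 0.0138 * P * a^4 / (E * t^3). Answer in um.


Step 1: Convert pressure to compatible units (E is in GPa, so P in GPa).
P = 96.9 kPa = 96.9e-6 GPa
Step 2: Compute numerator: 0.0138 * P * a^4.
a^4 = 365^4 = 17748900625
numerator = 0.0138 * 96.9e-6 * 17748900625 = 2.37342e+04
Step 3: Compute denominator: E * t^3 = 160 * 9^3 = 116640
Step 4: w0 = numerator / denominator = 2.37342e+04 / 116640 = 0.2035 um


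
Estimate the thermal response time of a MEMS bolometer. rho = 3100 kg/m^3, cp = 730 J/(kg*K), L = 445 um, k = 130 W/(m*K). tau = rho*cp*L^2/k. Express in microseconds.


Step 1: Convert L to m: L = 445e-6 m
Step 2: L^2 = (445e-6)^2 = 1.98025e-07 m^2
Step 3: tau = 3100 * 730 * 1.98025e-07 / 130 = 3.44715827e-03 s
Step 4: Convert to microseconds (multiply by 1e6).
tau = 3447.158 us


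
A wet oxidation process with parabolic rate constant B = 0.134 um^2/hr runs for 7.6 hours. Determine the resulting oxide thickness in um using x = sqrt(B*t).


Step 1: Compute B*t = 0.134 * 7.6 = 1.0184
Step 2: x = sqrt(1.0184)
x = 1.009 um


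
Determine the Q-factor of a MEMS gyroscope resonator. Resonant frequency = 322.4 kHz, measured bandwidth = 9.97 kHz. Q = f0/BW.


Step 1: Q = f0 / bandwidth
Step 2: Q = 322.4 / 9.97
Q = 32.3


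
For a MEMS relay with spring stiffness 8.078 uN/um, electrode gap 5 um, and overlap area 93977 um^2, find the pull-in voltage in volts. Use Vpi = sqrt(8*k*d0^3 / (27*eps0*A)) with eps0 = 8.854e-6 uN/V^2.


Step 1: Compute numerator: 8 * k * d0^3 = 8 * 8.078 * 5^3 = 8078.0
Step 2: Compute denominator: 27 * eps0 * A = 27 * 8.854e-6 * 93977 = 22.465954
Step 3: Vpi = sqrt(8078.0 / 22.465954)
Vpi = 18.96 V


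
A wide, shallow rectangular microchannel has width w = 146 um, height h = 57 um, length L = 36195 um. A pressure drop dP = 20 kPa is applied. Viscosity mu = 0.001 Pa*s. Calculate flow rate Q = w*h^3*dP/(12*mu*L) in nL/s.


Step 1: Convert all dimensions to SI (meters).
w = 146e-6 m, h = 57e-6 m, L = 36195e-6 m, dP = 20e3 Pa
Step 2: Q = w * h^3 * dP / (12 * mu * L)
Q = 146e-6 * (57e-6)^3 * 20e3 / (12 * 0.001 * 36195e-6) = 1.24502362e-09 m^3/s
Step 3: Convert Q from m^3/s to nL/s (1 m^3 = 1e12 nL, so multiply by 1e12).
Q = 1245.024 nL/s


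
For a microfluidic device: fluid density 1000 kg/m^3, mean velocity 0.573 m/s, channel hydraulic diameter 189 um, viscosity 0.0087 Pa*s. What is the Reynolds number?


Step 1: Convert Dh to meters: Dh = 189e-6 m
Step 2: Re = rho * v * Dh / mu
Re = 1000 * 0.573 * 189e-6 / 0.0087
Re = 12.448


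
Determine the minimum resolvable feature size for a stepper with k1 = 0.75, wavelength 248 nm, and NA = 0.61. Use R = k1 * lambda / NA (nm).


Step 1: Identify values: k1 = 0.75, lambda = 248 nm, NA = 0.61
Step 2: R = k1 * lambda / NA
R = 0.75 * 248 / 0.61
R = 304.9 nm


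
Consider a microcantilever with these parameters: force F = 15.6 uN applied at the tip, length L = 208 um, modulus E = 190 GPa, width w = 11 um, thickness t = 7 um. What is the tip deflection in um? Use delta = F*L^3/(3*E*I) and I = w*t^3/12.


Step 1: Calculate the second moment of area.
I = w * t^3 / 12 = 11 * 7^3 / 12 = 314.4167 um^4
Step 2: Convert E to consistent units (1 GPa = 1000 uN/um^2).
E = 190 GPa = 190000 uN/um^2
Step 3: Calculate tip deflection.
delta = F * L^3 / (3 * E * I)
delta = 15.6 * 208^3 / (3 * 190000 * 314.4167)
delta = 0.7833 um


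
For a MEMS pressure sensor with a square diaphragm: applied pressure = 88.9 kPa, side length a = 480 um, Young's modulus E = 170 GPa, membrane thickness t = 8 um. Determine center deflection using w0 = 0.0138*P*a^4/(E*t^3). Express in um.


Step 1: Convert pressure to compatible units (E is in GPa, so P in GPa).
P = 88.9 kPa = 88.9e-6 GPa
Step 2: Compute numerator: 0.0138 * P * a^4.
a^4 = 480^4 = 53084160000
numerator = 0.0138 * 88.9e-6 * 53084160000 = 6.51247e+04
Step 3: Compute denominator: E * t^3 = 170 * 8^3 = 87040
Step 4: w0 = numerator / denominator = 6.51247e+04 / 87040 = 0.7482 um


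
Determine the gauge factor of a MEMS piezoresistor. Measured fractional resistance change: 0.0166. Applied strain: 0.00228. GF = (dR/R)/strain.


Step 1: Identify values.
dR/R = 0.0166, strain = 0.00228
Step 2: GF = (dR/R) / strain = 0.0166 / 0.00228
GF = 7.3


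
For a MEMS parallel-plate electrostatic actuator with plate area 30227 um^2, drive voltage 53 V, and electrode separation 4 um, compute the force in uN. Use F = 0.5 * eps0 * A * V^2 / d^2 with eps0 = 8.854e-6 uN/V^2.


Step 1: Identify parameters.
eps0 = 8.854e-6 uN/V^2, A = 30227 um^2, V = 53 V, d = 4 um
Step 2: Compute V^2 = 53^2 = 2809
Step 3: Compute d^2 = 4^2 = 16
Step 4: F = 0.5 * 8.854e-6 * 30227 * 2809 / 16
F = 23.493 uN


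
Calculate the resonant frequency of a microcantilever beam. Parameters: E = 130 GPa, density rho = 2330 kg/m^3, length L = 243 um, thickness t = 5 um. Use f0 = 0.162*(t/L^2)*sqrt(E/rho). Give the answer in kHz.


Step 1: Convert units to SI.
t_SI = 5e-6 m, L_SI = 243e-6 m
Step 2: Calculate sqrt(E/rho).
sqrt(130e9 / 2330) = 7469.54 m/s
Step 3: Compute f0.
f0 = 0.162 * 5e-6 / (243e-6)^2 * 7469.54 = 102462.8 Hz = 102.46 kHz


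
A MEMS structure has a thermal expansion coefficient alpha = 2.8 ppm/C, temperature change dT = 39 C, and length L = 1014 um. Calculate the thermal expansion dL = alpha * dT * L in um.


Step 1: Convert CTE: alpha = 2.8 ppm/C = 2.8e-6 /C
Step 2: dL = 2.8e-6 * 39 * 1014
dL = 0.1107 um


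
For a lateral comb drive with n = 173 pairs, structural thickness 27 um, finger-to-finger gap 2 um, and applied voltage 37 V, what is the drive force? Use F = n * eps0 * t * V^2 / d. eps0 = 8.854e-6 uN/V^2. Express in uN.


Step 1: Parameters: n=173, eps0=8.854e-6 uN/V^2, t=27 um, V=37 V, d=2 um
Step 2: V^2 = 1369
Step 3: F = 173 * 8.854e-6 * 27 * 1369 / 2
F = 28.309 uN


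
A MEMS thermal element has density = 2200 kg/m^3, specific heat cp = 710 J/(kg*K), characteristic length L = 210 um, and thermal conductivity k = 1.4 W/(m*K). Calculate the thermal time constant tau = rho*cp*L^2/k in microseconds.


Step 1: Convert L to m: L = 210e-6 m
Step 2: L^2 = (210e-6)^2 = 4.41e-08 m^2
Step 3: tau = 2200 * 710 * 4.41e-08 / 1.4 = 4.9203e-02 s
Step 4: Convert to microseconds (multiply by 1e6).
tau = 49203.0 us


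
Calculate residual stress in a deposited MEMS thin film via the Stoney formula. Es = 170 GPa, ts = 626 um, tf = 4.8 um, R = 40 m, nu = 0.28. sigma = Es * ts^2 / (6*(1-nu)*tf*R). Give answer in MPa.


Step 1: Compute numerator: Es * ts^2 = 170 * 626^2 = 66618920 (GPa*um^2)
Step 2: Compute denominator (R in um): 6*(1-nu)*tf*R = 6*0.72*4.8*40e6 = 829440000.0 (um^2)
Step 3: sigma (GPa) = 66618920 / 829440000.0 = 8.0318e-02 GPa
Step 4: Convert to MPa (x1000): sigma = 80.3 MPa


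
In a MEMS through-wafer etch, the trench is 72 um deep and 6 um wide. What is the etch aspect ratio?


Step 1: AR = depth / width
Step 2: AR = 72 / 6
AR = 12.0


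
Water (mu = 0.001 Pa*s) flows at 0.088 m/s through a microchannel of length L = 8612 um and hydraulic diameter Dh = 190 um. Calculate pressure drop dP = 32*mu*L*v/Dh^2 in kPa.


Step 1: Convert to SI: L = 8612e-6 m, Dh = 190e-6 m
Step 2: dP = 32 * 0.001 * 8612e-6 * 0.088 / (190e-6)^2
Step 3: dP = 671.78 Pa
Step 4: Convert to kPa: dP = 0.67 kPa


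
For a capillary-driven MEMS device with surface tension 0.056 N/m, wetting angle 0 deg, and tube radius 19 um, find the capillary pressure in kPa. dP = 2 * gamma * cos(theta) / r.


Step 1: cos(0 deg) = 1.0
Step 2: Convert r to m: r = 19e-6 m
Step 3: dP = 2 * 0.056 * 1.0 / 19e-6 = 5894.7 Pa
Step 4: Convert Pa to kPa (divide by 1000).
dP = 5.89 kPa


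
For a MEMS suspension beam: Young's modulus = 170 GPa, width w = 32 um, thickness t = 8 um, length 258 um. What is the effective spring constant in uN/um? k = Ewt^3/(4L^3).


Step 1: Convert E to consistent units (1 GPa = 1000 uN/um^2).
E = 170 GPa = 170000 uN/um^2
Step 2: Compute t^3 = 8^3 = 512
Step 3: Compute L^3 = 258^3 = 17173512
Step 4: k = 170000 * 32 * 512 / (4 * 17173512)
k = 40.5462 uN/um


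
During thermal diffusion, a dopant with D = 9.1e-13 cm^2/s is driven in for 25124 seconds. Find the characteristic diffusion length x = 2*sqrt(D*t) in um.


Step 1: Compute D*t = 9.1e-13 * 25124 = 2.286284e-08 cm^2
Step 2: sqrt(D*t) = 1.51205e-04 cm
Step 3: x = 2 * 1.51205e-04 cm = 3.0241e-04 cm
Step 4: Convert to um (1 cm = 1e4 um): x = 3.024 um


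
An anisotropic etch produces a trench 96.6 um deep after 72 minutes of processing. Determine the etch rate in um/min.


Step 1: Etch rate = depth / time
Step 2: rate = 96.6 / 72
rate = 1.342 um/min


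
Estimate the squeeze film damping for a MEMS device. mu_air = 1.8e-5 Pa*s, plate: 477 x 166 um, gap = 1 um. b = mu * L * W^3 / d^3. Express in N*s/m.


Step 1: Convert to SI.
L = 477e-6 m, W = 166e-6 m, d = 1e-6 m
Step 2: W^3 = (166e-6)^3 = 4.57e-12 m^3
Step 3: d^3 = (1e-6)^3 = 1.00e-18 m^3
Step 4: b = 1.8e-5 * 477e-6 * 4.57e-12 / 1.00e-18
b = 3.93e-02 N*s/m


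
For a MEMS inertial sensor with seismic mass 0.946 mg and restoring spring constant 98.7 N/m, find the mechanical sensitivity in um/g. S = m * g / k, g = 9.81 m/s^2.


Step 1: Convert mass: m = 0.946 mg = 9.46e-07 kg
Step 2: S = m * g / k = 9.46e-07 * 9.81 / 98.7
Step 3: S = 9.40e-08 m/g
Step 4: Convert to um/g: S = 0.094 um/g


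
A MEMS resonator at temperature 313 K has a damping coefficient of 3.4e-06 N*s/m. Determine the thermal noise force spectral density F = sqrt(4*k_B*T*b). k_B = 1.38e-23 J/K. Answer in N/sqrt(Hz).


Step 1: Compute 4 * k_B * T * b
= 4 * 1.38e-23 * 313 * 3.4e-06
= 5.8744e-26 N^2/Hz
Step 2: F_noise = sqrt(5.8744e-26)
F_noise = 2.42e-13 N/sqrt(Hz)


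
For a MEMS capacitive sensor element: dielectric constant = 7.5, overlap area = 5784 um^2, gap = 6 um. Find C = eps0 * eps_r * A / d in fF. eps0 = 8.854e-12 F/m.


Step 1: Convert area to m^2: A = 5784e-12 m^2
Step 2: Convert gap to m: d = 6e-6 m
Step 3: C = eps0 * eps_r * A / d
C = 8.854e-12 * 7.5 * 5784e-12 / 6e-6
Step 4: Convert to fF (multiply by 1e15).
C = 64.01 fF


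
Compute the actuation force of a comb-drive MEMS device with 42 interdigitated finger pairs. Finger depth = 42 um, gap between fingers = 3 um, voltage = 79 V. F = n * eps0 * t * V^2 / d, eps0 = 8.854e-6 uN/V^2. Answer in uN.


Step 1: Parameters: n=42, eps0=8.854e-6 uN/V^2, t=42 um, V=79 V, d=3 um
Step 2: V^2 = 6241
Step 3: F = 42 * 8.854e-6 * 42 * 6241 / 3
F = 32.492 uN


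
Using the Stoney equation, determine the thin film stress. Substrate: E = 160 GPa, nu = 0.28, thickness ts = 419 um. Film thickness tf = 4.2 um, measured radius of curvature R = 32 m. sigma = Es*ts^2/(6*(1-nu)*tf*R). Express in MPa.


Step 1: Compute numerator: Es * ts^2 = 160 * 419^2 = 28089760 (GPa*um^2)
Step 2: Compute denominator (R in um): 6*(1-nu)*tf*R = 6*0.72*4.2*32e6 = 580608000.0 (um^2)
Step 3: sigma (GPa) = 28089760 / 580608000.0 = 4.838e-02 GPa
Step 4: Convert to MPa (x1000): sigma = 48.4 MPa


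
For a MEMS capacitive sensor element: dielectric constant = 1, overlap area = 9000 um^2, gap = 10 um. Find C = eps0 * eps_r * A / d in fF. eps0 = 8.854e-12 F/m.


Step 1: Convert area to m^2: A = 9000e-12 m^2
Step 2: Convert gap to m: d = 10e-6 m
Step 3: C = eps0 * eps_r * A / d
C = 8.854e-12 * 1 * 9000e-12 / 10e-6
Step 4: Convert to fF (multiply by 1e15).
C = 7.97 fF


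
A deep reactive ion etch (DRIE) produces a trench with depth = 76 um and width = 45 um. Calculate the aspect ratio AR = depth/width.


Step 1: AR = depth / width
Step 2: AR = 76 / 45
AR = 1.7


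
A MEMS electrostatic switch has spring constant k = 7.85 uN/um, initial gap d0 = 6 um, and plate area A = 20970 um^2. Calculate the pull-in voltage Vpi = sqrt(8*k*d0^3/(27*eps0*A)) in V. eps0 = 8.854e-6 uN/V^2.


Step 1: Compute numerator: 8 * k * d0^3 = 8 * 7.85 * 6^3 = 13564.8
Step 2: Compute denominator: 27 * eps0 * A = 27 * 8.854e-6 * 20970 = 5.013046
Step 3: Vpi = sqrt(13564.8 / 5.013046)
Vpi = 52.02 V


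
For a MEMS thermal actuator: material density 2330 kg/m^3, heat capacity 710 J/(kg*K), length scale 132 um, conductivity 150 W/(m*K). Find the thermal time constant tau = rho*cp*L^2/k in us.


Step 1: Convert L to m: L = 132e-6 m
Step 2: L^2 = (132e-6)^2 = 1.7424e-08 m^2
Step 3: tau = 2330 * 710 * 1.7424e-08 / 150 = 1.9216349e-04 s
Step 4: Convert to microseconds (multiply by 1e6).
tau = 192.163 us


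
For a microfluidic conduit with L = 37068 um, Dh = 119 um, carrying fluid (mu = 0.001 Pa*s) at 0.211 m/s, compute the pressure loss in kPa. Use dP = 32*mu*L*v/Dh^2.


Step 1: Convert to SI: L = 37068e-6 m, Dh = 119e-6 m
Step 2: dP = 32 * 0.001 * 37068e-6 * 0.211 / (119e-6)^2
Step 3: dP = 17674.11 Pa
Step 4: Convert to kPa: dP = 17.67 kPa


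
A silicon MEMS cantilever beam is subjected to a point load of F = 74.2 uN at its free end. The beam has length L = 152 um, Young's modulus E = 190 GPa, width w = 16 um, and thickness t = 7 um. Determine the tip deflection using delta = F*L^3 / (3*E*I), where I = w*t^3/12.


Step 1: Calculate the second moment of area.
I = w * t^3 / 12 = 16 * 7^3 / 12 = 457.3333 um^4
Step 2: Convert E to consistent units (1 GPa = 1000 uN/um^2).
E = 190 GPa = 190000 uN/um^2
Step 3: Calculate tip deflection.
delta = F * L^3 / (3 * E * I)
delta = 74.2 * 152^3 / (3 * 190000 * 457.3333)
delta = 0.9996 um


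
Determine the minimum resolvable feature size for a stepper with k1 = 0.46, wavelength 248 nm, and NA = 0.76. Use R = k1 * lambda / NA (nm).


Step 1: Identify values: k1 = 0.46, lambda = 248 nm, NA = 0.76
Step 2: R = k1 * lambda / NA
R = 0.46 * 248 / 0.76
R = 150.1 nm


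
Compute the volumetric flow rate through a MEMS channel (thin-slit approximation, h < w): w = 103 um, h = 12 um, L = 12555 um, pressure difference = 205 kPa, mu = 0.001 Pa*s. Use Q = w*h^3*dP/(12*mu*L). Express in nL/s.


Step 1: Convert all dimensions to SI (meters).
w = 103e-6 m, h = 12e-6 m, L = 12555e-6 m, dP = 205e3 Pa
Step 2: Q = w * h^3 * dP / (12 * mu * L)
Q = 103e-6 * (12e-6)^3 * 205e3 / (12 * 0.001 * 12555e-6) = 2.4217921e-10 m^3/s
Step 3: Convert Q from m^3/s to nL/s (1 m^3 = 1e12 nL, so multiply by 1e12).
Q = 242.179 nL/s


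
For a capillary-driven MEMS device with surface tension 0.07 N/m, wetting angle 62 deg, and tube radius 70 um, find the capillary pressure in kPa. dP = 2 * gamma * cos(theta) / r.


Step 1: cos(62 deg) = 0.4695
Step 2: Convert r to m: r = 70e-6 m
Step 3: dP = 2 * 0.07 * 0.4695 / 70e-6 = 939.0 Pa
Step 4: Convert Pa to kPa (divide by 1000).
dP = 0.94 kPa


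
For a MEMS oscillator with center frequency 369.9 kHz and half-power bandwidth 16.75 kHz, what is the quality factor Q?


Step 1: Q = f0 / bandwidth
Step 2: Q = 369.9 / 16.75
Q = 22.1


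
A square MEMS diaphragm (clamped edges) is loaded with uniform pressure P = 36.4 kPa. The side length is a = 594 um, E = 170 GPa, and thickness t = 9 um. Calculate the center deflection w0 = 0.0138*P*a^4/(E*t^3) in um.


Step 1: Convert pressure to compatible units (E is in GPa, so P in GPa).
P = 36.4 kPa = 36.4e-6 GPa
Step 2: Compute numerator: 0.0138 * P * a^4.
a^4 = 594^4 = 124493242896
numerator = 0.0138 * 36.4e-6 * 124493242896 = 6.25354e+04
Step 3: Compute denominator: E * t^3 = 170 * 9^3 = 123930
Step 4: w0 = numerator / denominator = 6.25354e+04 / 123930 = 0.5046 um


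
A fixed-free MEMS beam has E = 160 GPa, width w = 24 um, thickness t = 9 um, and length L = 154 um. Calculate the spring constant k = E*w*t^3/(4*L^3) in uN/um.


Step 1: Convert E to consistent units (1 GPa = 1000 uN/um^2).
E = 160 GPa = 160000 uN/um^2
Step 2: Compute t^3 = 9^3 = 729
Step 3: Compute L^3 = 154^3 = 3652264
Step 4: k = 160000 * 24 * 729 / (4 * 3652264)
k = 191.6181 uN/um


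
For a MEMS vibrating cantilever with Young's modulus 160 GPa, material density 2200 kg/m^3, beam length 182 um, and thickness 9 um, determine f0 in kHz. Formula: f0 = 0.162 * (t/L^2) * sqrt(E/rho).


Step 1: Convert units to SI.
t_SI = 9e-6 m, L_SI = 182e-6 m
Step 2: Calculate sqrt(E/rho).
sqrt(160e9 / 2200) = 8528.03 m/s
Step 3: Compute f0.
f0 = 0.162 * 9e-6 / (182e-6)^2 * 8528.03 = 375373.4 Hz = 375.37 kHz


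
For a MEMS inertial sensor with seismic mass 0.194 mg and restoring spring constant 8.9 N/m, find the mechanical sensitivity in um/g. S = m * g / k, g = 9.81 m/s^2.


Step 1: Convert mass: m = 0.194 mg = 1.94e-07 kg
Step 2: S = m * g / k = 1.94e-07 * 9.81 / 8.9
Step 3: S = 2.14e-07 m/g
Step 4: Convert to um/g: S = 0.214 um/g


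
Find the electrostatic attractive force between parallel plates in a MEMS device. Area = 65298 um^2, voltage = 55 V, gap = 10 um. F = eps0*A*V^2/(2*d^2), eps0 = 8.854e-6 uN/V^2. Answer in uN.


Step 1: Identify parameters.
eps0 = 8.854e-6 uN/V^2, A = 65298 um^2, V = 55 V, d = 10 um
Step 2: Compute V^2 = 55^2 = 3025
Step 3: Compute d^2 = 10^2 = 100
Step 4: F = 0.5 * 8.854e-6 * 65298 * 3025 / 100
F = 8.744 uN


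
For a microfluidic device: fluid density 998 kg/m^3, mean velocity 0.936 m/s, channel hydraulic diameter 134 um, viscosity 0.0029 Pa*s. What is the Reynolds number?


Step 1: Convert Dh to meters: Dh = 134e-6 m
Step 2: Re = rho * v * Dh / mu
Re = 998 * 0.936 * 134e-6 / 0.0029
Re = 43.163


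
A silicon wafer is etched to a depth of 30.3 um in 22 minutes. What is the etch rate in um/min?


Step 1: Etch rate = depth / time
Step 2: rate = 30.3 / 22
rate = 1.377 um/min


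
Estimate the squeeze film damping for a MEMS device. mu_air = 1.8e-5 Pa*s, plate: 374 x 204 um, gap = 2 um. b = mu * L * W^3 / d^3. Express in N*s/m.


Step 1: Convert to SI.
L = 374e-6 m, W = 204e-6 m, d = 2e-6 m
Step 2: W^3 = (204e-6)^3 = 8.49e-12 m^3
Step 3: d^3 = (2e-6)^3 = 8.00e-18 m^3
Step 4: b = 1.8e-5 * 374e-6 * 8.49e-12 / 8.00e-18
b = 7.14e-03 N*s/m


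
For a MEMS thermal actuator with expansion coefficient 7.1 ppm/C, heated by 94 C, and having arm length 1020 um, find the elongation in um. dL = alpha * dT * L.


Step 1: Convert CTE: alpha = 7.1 ppm/C = 7.1e-6 /C
Step 2: dL = 7.1e-6 * 94 * 1020
dL = 0.6807 um


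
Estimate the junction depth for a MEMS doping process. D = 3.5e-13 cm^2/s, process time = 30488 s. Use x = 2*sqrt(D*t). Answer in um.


Step 1: Compute D*t = 3.5e-13 * 30488 = 1.06708e-08 cm^2
Step 2: sqrt(D*t) = 1.033e-04 cm
Step 3: x = 2 * 1.033e-04 cm = 2.066e-04 cm
Step 4: Convert to um (1 cm = 1e4 um): x = 2.066 um


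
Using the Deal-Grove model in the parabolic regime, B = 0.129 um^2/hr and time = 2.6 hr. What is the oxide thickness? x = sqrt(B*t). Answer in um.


Step 1: Compute B*t = 0.129 * 2.6 = 0.3354
Step 2: x = sqrt(0.3354)
x = 0.579 um


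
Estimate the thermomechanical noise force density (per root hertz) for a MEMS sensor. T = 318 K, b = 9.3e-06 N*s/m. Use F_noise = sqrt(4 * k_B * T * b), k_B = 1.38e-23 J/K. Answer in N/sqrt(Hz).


Step 1: Compute 4 * k_B * T * b
= 4 * 1.38e-23 * 318 * 9.3e-06
= 1.6325e-25 N^2/Hz
Step 2: F_noise = sqrt(1.6325e-25)
F_noise = 4.04e-13 N/sqrt(Hz)


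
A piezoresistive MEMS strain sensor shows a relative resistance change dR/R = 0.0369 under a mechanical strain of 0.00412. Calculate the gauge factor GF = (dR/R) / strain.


Step 1: Identify values.
dR/R = 0.0369, strain = 0.00412
Step 2: GF = (dR/R) / strain = 0.0369 / 0.00412
GF = 9.0


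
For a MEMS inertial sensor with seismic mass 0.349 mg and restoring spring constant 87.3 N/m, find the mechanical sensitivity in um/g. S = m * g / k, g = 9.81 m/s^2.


Step 1: Convert mass: m = 0.349 mg = 3.49e-07 kg
Step 2: S = m * g / k = 3.49e-07 * 9.81 / 87.3
Step 3: S = 3.92e-08 m/g
Step 4: Convert to um/g: S = 0.039 um/g


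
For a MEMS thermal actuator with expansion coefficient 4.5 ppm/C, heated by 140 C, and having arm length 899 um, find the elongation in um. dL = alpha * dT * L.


Step 1: Convert CTE: alpha = 4.5 ppm/C = 4.5e-6 /C
Step 2: dL = 4.5e-6 * 140 * 899
dL = 0.5664 um


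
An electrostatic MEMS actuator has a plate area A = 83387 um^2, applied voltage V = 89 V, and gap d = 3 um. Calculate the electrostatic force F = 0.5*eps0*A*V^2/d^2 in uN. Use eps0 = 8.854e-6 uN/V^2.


Step 1: Identify parameters.
eps0 = 8.854e-6 uN/V^2, A = 83387 um^2, V = 89 V, d = 3 um
Step 2: Compute V^2 = 89^2 = 7921
Step 3: Compute d^2 = 3^2 = 9
Step 4: F = 0.5 * 8.854e-6 * 83387 * 7921 / 9
F = 324.897 uN


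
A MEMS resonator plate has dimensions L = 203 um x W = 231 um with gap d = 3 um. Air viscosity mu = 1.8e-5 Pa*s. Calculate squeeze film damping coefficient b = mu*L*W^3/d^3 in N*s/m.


Step 1: Convert to SI.
L = 203e-6 m, W = 231e-6 m, d = 3e-6 m
Step 2: W^3 = (231e-6)^3 = 1.23e-11 m^3
Step 3: d^3 = (3e-6)^3 = 2.70e-17 m^3
Step 4: b = 1.8e-5 * 203e-6 * 1.23e-11 / 2.70e-17
b = 1.67e-03 N*s/m


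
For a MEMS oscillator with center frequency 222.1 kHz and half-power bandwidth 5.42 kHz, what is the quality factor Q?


Step 1: Q = f0 / bandwidth
Step 2: Q = 222.1 / 5.42
Q = 41.0


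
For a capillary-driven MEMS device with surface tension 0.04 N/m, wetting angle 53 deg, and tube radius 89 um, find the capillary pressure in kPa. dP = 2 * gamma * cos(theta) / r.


Step 1: cos(53 deg) = 0.6018
Step 2: Convert r to m: r = 89e-6 m
Step 3: dP = 2 * 0.04 * 0.6018 / 89e-6 = 540.9 Pa
Step 4: Convert Pa to kPa (divide by 1000).
dP = 0.54 kPa


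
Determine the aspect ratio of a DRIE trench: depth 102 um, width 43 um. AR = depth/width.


Step 1: AR = depth / width
Step 2: AR = 102 / 43
AR = 2.4
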